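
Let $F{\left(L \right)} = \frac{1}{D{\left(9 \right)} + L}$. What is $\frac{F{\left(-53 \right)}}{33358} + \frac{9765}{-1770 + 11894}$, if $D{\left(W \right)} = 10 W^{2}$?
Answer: $\frac{123292924357}{127825654372} \approx 0.96454$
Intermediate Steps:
$F{\left(L \right)} = \frac{1}{810 + L}$ ($F{\left(L \right)} = \frac{1}{10 \cdot 9^{2} + L} = \frac{1}{10 \cdot 81 + L} = \frac{1}{810 + L}$)
$\frac{F{\left(-53 \right)}}{33358} + \frac{9765}{-1770 + 11894} = \frac{1}{\left(810 - 53\right) 33358} + \frac{9765}{-1770 + 11894} = \frac{1}{757} \cdot \frac{1}{33358} + \frac{9765}{10124} = \frac{1}{757} \cdot \frac{1}{33358} + 9765 \cdot \frac{1}{10124} = \frac{1}{25252006} + \frac{9765}{10124} = \frac{123292924357}{127825654372}$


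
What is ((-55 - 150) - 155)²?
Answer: 129600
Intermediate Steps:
((-55 - 150) - 155)² = (-205 - 155)² = (-360)² = 129600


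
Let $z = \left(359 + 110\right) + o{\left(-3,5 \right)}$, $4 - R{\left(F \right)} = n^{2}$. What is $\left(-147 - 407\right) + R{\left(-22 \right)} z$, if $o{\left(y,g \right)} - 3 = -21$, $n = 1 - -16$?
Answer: $-129089$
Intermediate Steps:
$n = 17$ ($n = 1 + 16 = 17$)
$R{\left(F \right)} = -285$ ($R{\left(F \right)} = 4 - 17^{2} = 4 - 289 = -285$)
$o{\left(y,g \right)} = -18$ ($o{\left(y,g \right)} = 3 - 21 = -18$)
$z = 451$ ($z = \left(359 + 110\right) - 18 = 469 - 18 = 451$)
$\left(-147 - 407\right) + R{\left(-22 \right)} z = \left(-147 - 407\right) - 128535 = -554 - 128535 = -129089$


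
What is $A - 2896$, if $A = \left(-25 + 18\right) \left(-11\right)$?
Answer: $-2819$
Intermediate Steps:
$A = 77$ ($A = \left(-7\right) \left(-11\right) = 77$)
$A - 2896 = 77 - 2896 = -2819$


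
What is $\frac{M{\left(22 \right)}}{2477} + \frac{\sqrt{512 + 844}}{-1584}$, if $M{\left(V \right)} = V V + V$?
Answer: $\frac{506}{2477} - \frac{\sqrt{339}}{792} \approx 0.18103$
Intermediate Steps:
$M{\left(V \right)} = V + V^{2}$ ($M{\left(V \right)} = V^{2} + V = V + V^{2}$)
$\frac{M{\left(22 \right)}}{2477} + \frac{\sqrt{512 + 844}}{-1584} = \frac{22 \left(1 + 22\right)}{2477} + \frac{\sqrt{512 + 844}}{-1584} = 22 \cdot 23 \cdot \frac{1}{2477} + \sqrt{1356} \left(- \frac{1}{1584}\right) = 506 \cdot \frac{1}{2477} + 2 \sqrt{339} \left(- \frac{1}{1584}\right) = \frac{506}{2477} - \frac{\sqrt{339}}{792}$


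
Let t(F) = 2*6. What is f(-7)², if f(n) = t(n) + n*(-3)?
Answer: 1089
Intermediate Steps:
t(F) = 12
f(n) = 12 - 3*n (f(n) = 12 + n*(-3) = 12 - 3*n)
f(-7)² = (12 - 3*(-7))² = (12 + 21)² = 33² = 1089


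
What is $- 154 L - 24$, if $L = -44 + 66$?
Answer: $-3412$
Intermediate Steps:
$L = 22$
$- 154 L - 24 = \left(-154\right) 22 - 24 = -3388 - 24 = -3412$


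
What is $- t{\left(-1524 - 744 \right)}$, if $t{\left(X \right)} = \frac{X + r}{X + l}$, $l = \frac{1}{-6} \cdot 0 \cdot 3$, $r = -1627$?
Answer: $- \frac{3895}{2268} \approx -1.7174$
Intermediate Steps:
$l = 0$ ($l = \left(- \frac{1}{6}\right) 0 \cdot 3 = 0 \cdot 3 = 0$)
$t{\left(X \right)} = \frac{-1627 + X}{X}$ ($t{\left(X \right)} = \frac{X - 1627}{X + 0} = \frac{-1627 + X}{X}$)
$- t{\left(-1524 - 744 \right)} = - \frac{-1627 - 2268}{-1524 - 744} = - \frac{-1627 - 2268}{-2268} = - \frac{\left(-1\right) \left(-3895\right)}{2268} = \left(-1\right) \frac{3895}{2268} = - \frac{3895}{2268}$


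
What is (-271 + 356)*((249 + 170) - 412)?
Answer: 595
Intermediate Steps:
(-271 + 356)*((249 + 170) - 412) = 85*(419 - 412) = 85*7 = 595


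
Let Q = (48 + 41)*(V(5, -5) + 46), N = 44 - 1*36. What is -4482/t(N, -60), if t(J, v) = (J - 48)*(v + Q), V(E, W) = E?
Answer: 747/29860 ≈ 0.025017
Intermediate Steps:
N = 8 (N = 44 - 36 = 8)
Q = 4539 (Q = (48 + 41)*(5 + 46) = 89*51 = 4539)
t(J, v) = (-48 + J)*(4539 + v) (t(J, v) = (J - 48)*(v + 4539) = (-48 + J)*(4539 + v))
-4482/t(N, -60) = -4482/(-217872 - 48*(-60) + 4539*8 + 8*(-60)) = -4482/(-217872 + 2880 + 36312 - 480) = -4482/(-179160) = -4482*(-1/179160) = 747/29860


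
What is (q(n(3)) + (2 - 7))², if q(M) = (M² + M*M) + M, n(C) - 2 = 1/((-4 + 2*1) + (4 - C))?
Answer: 4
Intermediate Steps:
n(C) = 2 + 1/(2 - C) (n(C) = 2 + 1/((-4 + 2*1) + (4 - C)) = 2 + 1/((-4 + 2) + (4 - C)) = 2 + 1/(-2 + (4 - C)) = 2 + 1/(2 - C))
q(M) = M + 2*M² (q(M) = (M² + M²) + M = 2*M² + M = M + 2*M²)
(q(n(3)) + (2 - 7))² = (((-5 + 2*3)/(-2 + 3))*(1 + 2*((-5 + 2*3)/(-2 + 3))) + (2 - 7))² = (((-5 + 6)/1)*(1 + 2*((-5 + 6)/1)) - 5)² = ((1*1)*(1 + 2*(1*1)) - 5)² = (1*(1 + 2*1) - 5)² = (1*(1 + 2) - 5)² = (1*3 - 5)² = (3 - 5)² = (-2)² = 4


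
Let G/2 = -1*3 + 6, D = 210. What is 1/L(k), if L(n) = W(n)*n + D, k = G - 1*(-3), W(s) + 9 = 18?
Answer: 1/291 ≈ 0.0034364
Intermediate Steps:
G = 6 (G = 2*(-1*3 + 6) = 2*(-3 + 6) = 2*3 = 6)
W(s) = 9 (W(s) = -9 + 18 = 9)
k = 9 (k = 6 - 1*(-3) = 6 + 3 = 9)
L(n) = 210 + 9*n (L(n) = 9*n + 210 = 210 + 9*n)
1/L(k) = 1/(210 + 9*9) = 1/(210 + 81) = 1/291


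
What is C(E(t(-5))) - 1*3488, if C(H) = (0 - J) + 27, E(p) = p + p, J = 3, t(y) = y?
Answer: -3464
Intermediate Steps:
E(p) = 2*p
C(H) = 24 (C(H) = (0 - 1*3) + 27 = (0 - 3) + 27 = -3 + 27 = 24)
C(E(t(-5))) - 1*3488 = 24 - 1*3488 = 24 - 3488 = -3464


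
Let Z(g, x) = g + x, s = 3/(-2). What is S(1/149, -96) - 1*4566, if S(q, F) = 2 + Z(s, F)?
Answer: -9323/2 ≈ -4661.5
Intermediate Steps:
s = -3/2 (s = 3*(-½) = -3/2 ≈ -1.5000)
S(q, F) = ½ + F (S(q, F) = 2 + (-3/2 + F) = ½ + F)
S(1/149, -96) - 1*4566 = (½ - 96) - 1*4566 = -191/2 - 4566 = -9323/2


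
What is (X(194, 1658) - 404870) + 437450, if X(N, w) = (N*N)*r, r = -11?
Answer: -381416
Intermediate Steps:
X(N, w) = -11*N² (X(N, w) = (N*N)*(-11) = N²*(-11) = -11*N²)
(X(194, 1658) - 404870) + 437450 = (-11*194² - 404870) + 437450 = (-11*37636 - 404870) + 437450 = (-413996 - 404870) + 437450 = -818866 + 437450 = -381416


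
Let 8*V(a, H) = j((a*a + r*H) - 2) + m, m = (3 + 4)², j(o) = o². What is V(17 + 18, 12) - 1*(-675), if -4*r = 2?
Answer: 743269/4 ≈ 1.8582e+5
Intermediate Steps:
r = -½ (r = -¼*2 = -½ ≈ -0.50000)
m = 49 (m = 7² = 49)
V(a, H) = 49/8 + (-2 + a² - H/2)²/8 (V(a, H) = (((a*a - H/2) - 2)² + 49)/8 = (((a² - H/2) - 2)² + 49)/8 = ((-2 + a² - H/2)² + 49)/8 = (49 + (-2 + a² - H/2)²)/8 = 49/8 + (-2 + a² - H/2)²/8)
V(17 + 18, 12) - 1*(-675) = (49/8 + (-4 - 1*12 + 2*(17 + 18)²)²/32) - 1*(-675) = (49/8 + (-4 - 12 + 2*35²)²/32) + 675 = (49/8 + (-4 - 12 + 2*1225)²/32) + 675 = (49/8 + (-4 - 12 + 2450)²/32) + 675 = (49/8 + (1/32)*2434²) + 675 = (49/8 + (1/32)*5924356) + 675 = (49/8 + 1481089/8) + 675 = 740569/4 + 675 = 743269/4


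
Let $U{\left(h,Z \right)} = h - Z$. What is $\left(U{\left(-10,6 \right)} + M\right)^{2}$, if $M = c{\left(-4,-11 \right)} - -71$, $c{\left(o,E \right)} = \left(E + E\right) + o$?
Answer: $841$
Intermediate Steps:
$c{\left(o,E \right)} = o + 2 E$ ($c{\left(o,E \right)} = 2 E + o = o + 2 E$)
$M = 45$ ($M = \left(-4 + 2 \left(-11\right)\right) - -71 = \left(-4 - 22\right) + 71 = -26 + 71 = 45$)
$\left(U{\left(-10,6 \right)} + M\right)^{2} = \left(\left(-10 - 6\right) + 45\right)^{2} = \left(-16 + 45\right)^{2} = 29^{2} = 841$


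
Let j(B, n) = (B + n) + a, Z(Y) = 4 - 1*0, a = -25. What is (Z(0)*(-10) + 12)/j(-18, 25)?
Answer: 14/9 ≈ 1.5556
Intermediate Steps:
Z(Y) = 4 (Z(Y) = 4 + 0 = 4)
j(B, n) = -25 + B + n (j(B, n) = (B + n) - 25 = -25 + B + n)
(Z(0)*(-10) + 12)/j(-18, 25) = (4*(-10) + 12)/(-25 - 18 + 25) = (-40 + 12)/(-18) = -28*(-1/18) = 14/9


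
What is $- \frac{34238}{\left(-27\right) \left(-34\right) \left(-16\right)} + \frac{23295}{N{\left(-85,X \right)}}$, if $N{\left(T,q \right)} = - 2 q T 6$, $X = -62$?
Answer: $\frac{446827}{227664} \approx 1.9627$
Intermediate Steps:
$N{\left(T,q \right)} = - 12 T q$ ($N{\left(T,q \right)} = - 2 T q 6 = - 12 T q$)
$- \frac{34238}{\left(-27\right) \left(-34\right) \left(-16\right)} + \frac{23295}{N{\left(-85,X \right)}} = - \frac{34238}{\left(-27\right) \left(-34\right) \left(-16\right)} + \frac{23295}{\left(-12\right) \left(-85\right) \left(-62\right)} = - \frac{34238}{918 \left(-16\right)} + \frac{23295}{-63240} = - \frac{34238}{-14688} + 23295 \left(- \frac{1}{63240}\right) = \left(-34238\right) \left(- \frac{1}{14688}\right) - \frac{1553}{4216} = \frac{1007}{432} - \frac{1553}{4216} = \frac{446827}{227664}$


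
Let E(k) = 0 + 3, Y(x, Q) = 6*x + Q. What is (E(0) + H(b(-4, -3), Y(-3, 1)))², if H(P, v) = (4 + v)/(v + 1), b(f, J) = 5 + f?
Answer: 3721/256 ≈ 14.535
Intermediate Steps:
Y(x, Q) = Q + 6*x
H(P, v) = (4 + v)/(1 + v)
E(k) = 3
(E(0) + H(b(-4, -3), Y(-3, 1)))² = (3 + (4 + (1 + 6*(-3)))/(1 + (1 + 6*(-3))))² = (3 + (4 + (1 - 18))/(1 + (1 - 18)))² = (3 + (4 - 17)/(1 - 17))² = (3 - 13/(-16))² = (3 - 1/16*(-13))² = (3 + 13/16)² = (61/16)² = 3721/256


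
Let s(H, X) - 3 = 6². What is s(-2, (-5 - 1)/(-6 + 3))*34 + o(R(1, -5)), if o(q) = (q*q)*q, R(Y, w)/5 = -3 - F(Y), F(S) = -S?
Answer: 326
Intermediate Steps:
R(Y, w) = -15 + 5*Y (R(Y, w) = 5*(-3 - (-1)*Y) = 5*(-3 + Y) = -15 + 5*Y)
s(H, X) = 39 (s(H, X) = 3 + 6² = 3 + 36 = 39)
o(q) = q³ (o(q) = q²*q = q³)
s(-2, (-5 - 1)/(-6 + 3))*34 + o(R(1, -5)) = 39*34 + (-15 + 5*1)³ = 1326 + (-15 + 5)³ = 1326 + (-10)³ = 1326 - 1000 = 326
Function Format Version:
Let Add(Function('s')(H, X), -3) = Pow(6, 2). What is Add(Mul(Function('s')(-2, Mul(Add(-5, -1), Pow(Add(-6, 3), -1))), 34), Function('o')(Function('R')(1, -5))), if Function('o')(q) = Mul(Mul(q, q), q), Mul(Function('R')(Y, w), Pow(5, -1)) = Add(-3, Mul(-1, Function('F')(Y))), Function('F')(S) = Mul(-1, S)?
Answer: 326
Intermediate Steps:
Function('R')(Y, w) = Add(-15, Mul(5, Y)) (Function('R')(Y, w) = Mul(5, Add(-3, Mul(-1, Mul(-1, Y)))) = Mul(5, Add(-3, Y)) = Add(-15, Mul(5, Y)))
Function('s')(H, X) = 39 (Function('s')(H, X) = Add(3, Pow(6, 2)) = Add(3, 36) = 39)
Function('o')(q) = Pow(q, 3) (Function('o')(q) = Mul(Pow(q, 2), q) = Pow(q, 3))
Add(Mul(Function('s')(-2, Mul(Add(-5, -1), Pow(Add(-6, 3), -1))), 34), Function('o')(Function('R')(1, -5))) = Add(Mul(39, 34), Pow(Add(-15, Mul(5, 1)), 3)) = Add(1326, Pow(Add(-15, 5), 3)) = Add(1326, Pow(-10, 3)) = Add(1326, -1000) = 326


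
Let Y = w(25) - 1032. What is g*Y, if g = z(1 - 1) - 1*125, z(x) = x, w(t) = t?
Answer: 125875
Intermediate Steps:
g = -125 (g = (1 - 1) - 1*125 = 0 - 125 = -125)
Y = -1007 (Y = 25 - 1032 = -1007)
g*Y = -125*(-1007) = 125875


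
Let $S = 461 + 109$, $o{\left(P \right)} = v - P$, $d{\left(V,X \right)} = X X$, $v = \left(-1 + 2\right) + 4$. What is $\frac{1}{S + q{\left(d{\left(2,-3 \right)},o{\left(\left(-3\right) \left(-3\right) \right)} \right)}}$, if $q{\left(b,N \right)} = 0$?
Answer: $\frac{1}{570} \approx 0.0017544$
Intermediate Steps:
$v = 5$ ($v = 1 + 4 = 5$)
$d{\left(V,X \right)} = X^{2}$
$o{\left(P \right)} = 5 - P$
$S = 570$
$\frac{1}{S + q{\left(d{\left(2,-3 \right)},o{\left(\left(-3\right) \left(-3\right) \right)} \right)}} = \frac{1}{570 + 0} = \frac{1}{570}$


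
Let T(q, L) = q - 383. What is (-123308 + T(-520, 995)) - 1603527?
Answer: -1727738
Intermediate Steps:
T(q, L) = -383 + q
(-123308 + T(-520, 995)) - 1603527 = (-123308 + (-383 - 520)) - 1603527 = (-123308 - 903) - 1603527 = -124211 - 1603527 = -1727738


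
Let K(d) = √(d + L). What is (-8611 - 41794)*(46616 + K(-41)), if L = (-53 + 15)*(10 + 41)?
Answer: -2349679480 - 50405*I*√1979 ≈ -2.3497e+9 - 2.2423e+6*I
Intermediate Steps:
L = -1938 (L = -38*51 = -1938)
K(d) = √(-1938 + d) (K(d) = √(d - 1938) = √(-1938 + d))
(-8611 - 41794)*(46616 + K(-41)) = (-8611 - 41794)*(46616 + √(-1938 - 41)) = -50405*(46616 + √(-1979)) = -50405*(46616 + I*√1979) = -2349679480 - 50405*I*√1979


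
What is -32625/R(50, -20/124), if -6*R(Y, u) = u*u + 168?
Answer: 188115750/161473 ≈ 1165.0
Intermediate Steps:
R(Y, u) = -28 - u²/6 (R(Y, u) = -(u*u + 168)/6 = -(u² + 168)/6 = -(168 + u²)/6 = -28 - u²/6)
-32625/R(50, -20/124) = -32625/(-28 - (-20/124)²/6) = -32625/(-28 - (-20*1/124)²/6) = -32625/(-28 - (-5/31)²/6) = -32625/(-28 - ⅙*25/961) = -32625/(-28 - 25/5766) = -32625/(-161473/5766) = -32625*(-5766/161473) = 188115750/161473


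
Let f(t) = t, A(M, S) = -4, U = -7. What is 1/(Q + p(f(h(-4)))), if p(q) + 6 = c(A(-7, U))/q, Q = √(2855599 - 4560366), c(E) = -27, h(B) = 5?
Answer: -285/42622424 - 25*I*√1704767/42622424 ≈ -6.6866e-6 - 0.00076583*I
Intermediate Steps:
Q = I*√1704767 (Q = √(-1704767) = I*√1704767 ≈ 1305.7*I)
p(q) = -6 - 27/q
1/(Q + p(f(h(-4)))) = 1/(I*√1704767 + (-6 - 27/5)) = 1/(I*√1704767 - 57/5) = 1/(-57/5 + I*√1704767)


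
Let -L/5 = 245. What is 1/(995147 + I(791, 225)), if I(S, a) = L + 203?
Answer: 1/994125 ≈ 1.0059e-6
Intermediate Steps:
L = -1225 (L = -5*245 = -1225)
I(S, a) = -1022 (I(S, a) = -1225 + 203 = -1022)
1/(995147 + I(791, 225)) = 1/(995147 - 1022) = 1/994125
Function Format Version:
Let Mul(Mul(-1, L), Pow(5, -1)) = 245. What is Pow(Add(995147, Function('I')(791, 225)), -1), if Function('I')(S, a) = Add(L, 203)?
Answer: Rational(1, 994125) ≈ 1.0059e-6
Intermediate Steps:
L = -1225 (L = Mul(-5, 245) = -1225)
Function('I')(S, a) = -1022 (Function('I')(S, a) = Add(-1225, 203) = -1022)
Pow(Add(995147, Function('I')(791, 225)), -1) = Pow(Add(995147, -1022), -1) = Pow(994125, -1) = Rational(1, 994125)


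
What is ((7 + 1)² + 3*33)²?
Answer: 26569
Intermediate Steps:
((7 + 1)² + 3*33)² = (8² + 99)² = (64 + 99)² = 163² = 26569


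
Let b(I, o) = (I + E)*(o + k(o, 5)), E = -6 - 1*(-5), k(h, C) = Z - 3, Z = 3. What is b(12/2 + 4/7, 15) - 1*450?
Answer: -2565/7 ≈ -366.43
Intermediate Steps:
k(h, C) = 0 (k(h, C) = 3 - 3 = 0)
E = -1 (E = -6 + 5 = -1)
b(I, o) = o*(-1 + I) (b(I, o) = (I - 1)*(o + 0) = (-1 + I)*o = o*(-1 + I))
b(12/2 + 4/7, 15) - 1*450 = 15*(-1 + (12/2 + 4/7)) - 1*450 = 15*(-1 + (12*(½) + 4*(⅐))) - 450 = 15*(-1 + (6 + 4/7)) - 450 = 15*(-1 + 46/7) - 450 = 15*(39/7) - 450 = 585/7 - 450 = -2565/7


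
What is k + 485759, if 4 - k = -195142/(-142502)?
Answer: 34611001942/71251 ≈ 4.8576e+5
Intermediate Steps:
k = 187433/71251 (k = 4 - (-195142)/(-142502) = 4 - (-195142)*(-1)/142502 = 4 - 1*97571/71251 = 4 - 97571/71251 = 187433/71251 ≈ 2.6306)
k + 485759 = 187433/71251 + 485759 = 34611001942/71251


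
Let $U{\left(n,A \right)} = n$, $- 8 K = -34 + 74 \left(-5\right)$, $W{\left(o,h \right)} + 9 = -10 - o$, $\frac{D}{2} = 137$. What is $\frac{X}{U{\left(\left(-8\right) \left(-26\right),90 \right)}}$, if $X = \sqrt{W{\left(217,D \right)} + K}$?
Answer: $\frac{i \sqrt{742}}{416} \approx 0.06548 i$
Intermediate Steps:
$D = 274$ ($D = 2 \cdot 137 = 274$)
$W{\left(o,h \right)} = -19 - o$ ($W{\left(o,h \right)} = -9 - \left(10 + o\right) = -19 - o$)
$K = \frac{101}{2}$ ($K = - \frac{-34 + 74 \left(-5\right)}{8} = - \frac{-34 - 370}{8} = \left(- \frac{1}{8}\right) \left(-404\right) = \frac{101}{2} \approx 50.5$)
$X = \frac{i \sqrt{742}}{2}$ ($X = \sqrt{\left(-19 - 217\right) + \frac{101}{2}} = \sqrt{-236 + \frac{101}{2}} = \sqrt{- \frac{371}{2}} = \frac{i \sqrt{742}}{2} \approx 13.62 i$)
$\frac{X}{U{\left(\left(-8\right) \left(-26\right),90 \right)}} = \frac{\frac{1}{2} i \sqrt{742}}{\left(-8\right) \left(-26\right)} = \frac{\frac{1}{2} i \sqrt{742}}{208} = \frac{i \sqrt{742}}{2} \cdot \frac{1}{208} = \frac{i \sqrt{742}}{416}$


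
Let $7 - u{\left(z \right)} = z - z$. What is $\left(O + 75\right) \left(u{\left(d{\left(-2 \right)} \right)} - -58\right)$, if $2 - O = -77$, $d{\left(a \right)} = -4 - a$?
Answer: $10010$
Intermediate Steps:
$O = 79$ ($O = 2 - -77 = 2 + 77 = 79$)
$u{\left(z \right)} = 7$ ($u{\left(z \right)} = 7 - \left(z - z\right) = 7 - 0 = 7 + 0 = 7$)
$\left(O + 75\right) \left(u{\left(d{\left(-2 \right)} \right)} - -58\right) = \left(79 + 75\right) \left(7 - -58\right) = 154 \left(7 + 58\right) = 154 \cdot 65 = 10010$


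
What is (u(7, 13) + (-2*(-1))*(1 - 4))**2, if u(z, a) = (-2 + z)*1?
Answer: 1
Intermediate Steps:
u(z, a) = -2 + z
(u(7, 13) + (-2*(-1))*(1 - 4))**2 = ((-2 + 7) + (-2*(-1))*(1 - 4))**2 = (5 + 2*(-3))**2 = (5 - 6)**2 = (-1)**2 = 1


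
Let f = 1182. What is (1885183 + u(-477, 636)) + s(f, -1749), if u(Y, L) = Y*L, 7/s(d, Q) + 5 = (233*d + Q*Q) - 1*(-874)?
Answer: 753682323549/476468 ≈ 1.5818e+6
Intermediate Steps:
s(d, Q) = 7/(869 + Q² + 233*d) (s(d, Q) = 7/(-5 + ((233*d + Q*Q) - 1*(-874))) = 7/(-5 + ((233*d + Q²) + 874)) = 7/(-5 + ((Q² + 233*d) + 874)) = 7/(-5 + (874 + Q² + 233*d)) = 7/(869 + Q² + 233*d))
u(Y, L) = L*Y
(1885183 + u(-477, 636)) + s(f, -1749) = (1885183 + 636*(-477)) + 7/(869 + (-1749)² + 233*1182) = (1885183 - 303372) + 7/(869 + 3059001 + 275406) = 1581811 + 7/3335276 = 1581811 + 7*(1/3335276) = 1581811 + 1/476468 = 753682323549/476468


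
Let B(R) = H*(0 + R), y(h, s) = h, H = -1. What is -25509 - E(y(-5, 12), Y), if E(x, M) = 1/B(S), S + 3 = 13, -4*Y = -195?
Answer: -255089/10 ≈ -25509.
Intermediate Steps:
Y = 195/4 (Y = -¼*(-195) = 195/4 ≈ 48.750)
S = 10 (S = -3 + 13 = 10)
B(R) = -R (B(R) = -(0 + R) = -R)
E(x, M) = -⅒ (E(x, M) = 1/(-1*10) = 1/(-10) = -⅒)
-25509 - E(y(-5, 12), Y) = -25509 - 1*(-⅒) = -25509 + ⅒ = -255089/10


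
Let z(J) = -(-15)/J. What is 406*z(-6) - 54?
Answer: -1069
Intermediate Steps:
z(J) = 15/J
406*z(-6) - 54 = 406*(15/(-6)) - 54 = 406*(15*(-1/6)) - 54 = 406*(-5/2) - 54 = -1015 - 54 = -1069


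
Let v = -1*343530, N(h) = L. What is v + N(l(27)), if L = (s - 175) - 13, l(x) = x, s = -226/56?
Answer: -9624217/28 ≈ -3.4372e+5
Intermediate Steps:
s = -113/28 (s = -226*1/56 = -113/28 ≈ -4.0357)
L = -5377/28 (L = (-113/28 - 175) - 13 = -5013/28 - 13 = -5377/28 ≈ -192.04)
N(h) = -5377/28
v = -343530
v + N(l(27)) = -343530 - 5377/28 = -9624217/28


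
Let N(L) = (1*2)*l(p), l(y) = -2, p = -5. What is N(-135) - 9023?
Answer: -9027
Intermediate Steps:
N(L) = -4 (N(L) = (1*2)*(-2) = 2*(-2) = -4)
N(-135) - 9023 = -4 - 9023 = -9027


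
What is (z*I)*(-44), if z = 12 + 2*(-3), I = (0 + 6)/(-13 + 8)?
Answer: 1584/5 ≈ 316.80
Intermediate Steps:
I = -6/5 (I = 6/(-5) = 6*(-⅕) = -6/5 ≈ -1.2000)
z = 6 (z = 12 - 6 = 6)
(z*I)*(-44) = (6*(-6/5))*(-44) = -36/5*(-44) = 1584/5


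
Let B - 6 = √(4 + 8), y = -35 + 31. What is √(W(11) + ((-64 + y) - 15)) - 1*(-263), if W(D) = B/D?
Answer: 263 + √(-9977 + 22*√3)/11 ≈ 263.0 + 9.0631*I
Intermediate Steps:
y = -4
B = 6 + 2*√3 (B = 6 + √(4 + 8) = 6 + √12 = 6 + 2*√3 ≈ 9.4641)
W(D) = (6 + 2*√3)/D
√(W(11) + ((-64 + y) - 15)) - 1*(-263) = √(2*(3 + √3)/11 + ((-64 - 4) - 15)) - 1*(-263) = √(2*(1/11)*(3 + √3) + (-68 - 15)) + 263 = √((6/11 + 2*√3/11) - 83) + 263 = √(-907/11 + 2*√3/11) + 263 = 263 + √(-907/11 + 2*√3/11)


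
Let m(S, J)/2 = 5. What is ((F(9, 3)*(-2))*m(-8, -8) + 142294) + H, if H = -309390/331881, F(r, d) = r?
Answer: 15721542348/110627 ≈ 1.4211e+5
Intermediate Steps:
H = -103130/110627 (H = -309390*1/331881 = -103130/110627 ≈ -0.93223)
m(S, J) = 10 (m(S, J) = 2*5 = 10)
((F(9, 3)*(-2))*m(-8, -8) + 142294) + H = ((9*(-2))*10 + 142294) - 103130/110627 = (-18*10 + 142294) - 103130/110627 = (-180 + 142294) - 103130/110627 = 142114 - 103130/110627 = 15721542348/110627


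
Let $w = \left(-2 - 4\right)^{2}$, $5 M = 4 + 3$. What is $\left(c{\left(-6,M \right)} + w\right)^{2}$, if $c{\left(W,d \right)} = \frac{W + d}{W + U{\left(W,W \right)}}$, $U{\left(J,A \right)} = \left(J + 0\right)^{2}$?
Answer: $\frac{28912129}{22500} \approx 1285.0$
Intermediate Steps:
$M = \frac{7}{5}$ ($M = \frac{4 + 3}{5} = \frac{1}{5} \cdot 7 = \frac{7}{5} \approx 1.4$)
$U{\left(J,A \right)} = J^{2}$
$c{\left(W,d \right)} = \frac{W + d}{W + W^{2}}$
$w = 36$ ($w = \left(-6\right)^{2} = 36$)
$\left(c{\left(-6,M \right)} + w\right)^{2} = \left(\frac{-6 + \frac{7}{5}}{\left(-6\right) \left(1 - 6\right)} + 36\right)^{2} = \left(\left(- \frac{1}{6}\right) \frac{1}{-5} \left(- \frac{23}{5}\right) + 36\right)^{2} = \left(\left(- \frac{1}{6}\right) \left(- \frac{1}{5}\right) \left(- \frac{23}{5}\right) + 36\right)^{2} = \left(- \frac{23}{150} + 36\right)^{2} = \left(\frac{5377}{150}\right)^{2} = \frac{28912129}{22500}$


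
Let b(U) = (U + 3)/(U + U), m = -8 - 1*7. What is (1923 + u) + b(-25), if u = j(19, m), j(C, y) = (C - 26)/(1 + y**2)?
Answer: 10867261/5650 ≈ 1923.4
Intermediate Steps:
m = -15 (m = -8 - 7 = -15)
b(U) = (3 + U)/(2*U) (b(U) = (3 + U)/((2*U)) = (3 + U)*(1/(2*U)) = (3 + U)/(2*U))
j(C, y) = (-26 + C)/(1 + y**2)
u = -7/226 (u = (-26 + 19)/(1 + (-15)**2) = -7/(1 + 225) = -7/226 ≈ -0.030973)
(1923 + u) + b(-25) = (1923 - 7/226) + (1/2)*(3 - 25)/(-25) = 434591/226 + (1/2)*(-1/25)*(-22) = 434591/226 + 11/25 = 10867261/5650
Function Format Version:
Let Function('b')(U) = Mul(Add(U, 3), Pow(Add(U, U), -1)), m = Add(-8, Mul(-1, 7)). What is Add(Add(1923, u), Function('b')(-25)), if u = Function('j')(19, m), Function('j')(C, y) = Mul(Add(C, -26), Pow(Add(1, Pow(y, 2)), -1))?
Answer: Rational(10867261, 5650) ≈ 1923.4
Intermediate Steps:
m = -15 (m = Add(-8, -7) = -15)
Function('b')(U) = Mul(Rational(1, 2), Pow(U, -1), Add(3, U)) (Function('b')(U) = Mul(Add(3, U), Pow(Mul(2, U), -1)) = Mul(Add(3, U), Mul(Rational(1, 2), Pow(U, -1))) = Mul(Rational(1, 2), Pow(U, -1), Add(3, U)))
Function('j')(C, y) = Mul(Pow(Add(1, Pow(y, 2)), -1), Add(-26, C)) (Function('j')(C, y) = Mul(Add(-26, C), Pow(Add(1, Pow(y, 2)), -1)) = Mul(Pow(Add(1, Pow(y, 2)), -1), Add(-26, C)))
u = Rational(-7, 226) (u = Mul(Pow(Add(1, Pow(-15, 2)), -1), Add(-26, 19)) = Mul(Pow(Add(1, 225), -1), -7) = Mul(Pow(226, -1), -7) = Mul(Rational(1, 226), -7) = Rational(-7, 226) ≈ -0.030973)
Add(Add(1923, u), Function('b')(-25)) = Add(Add(1923, Rational(-7, 226)), Mul(Rational(1, 2), Pow(-25, -1), Add(3, -25))) = Add(Rational(434591, 226), Mul(Rational(1, 2), Rational(-1, 25), -22)) = Add(Rational(434591, 226), Rational(11, 25)) = Rational(10867261, 5650)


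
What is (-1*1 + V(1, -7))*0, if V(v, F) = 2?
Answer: 0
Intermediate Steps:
(-1*1 + V(1, -7))*0 = (-1*1 + 2)*0 = (-1 + 2)*0 = 1*0 = 0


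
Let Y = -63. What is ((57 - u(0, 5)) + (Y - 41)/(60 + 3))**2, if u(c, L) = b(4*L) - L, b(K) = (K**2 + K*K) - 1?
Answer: 2165506225/3969 ≈ 5.4561e+5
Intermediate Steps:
b(K) = -1 + 2*K**2 (b(K) = (K**2 + K**2) - 1 = 2*K**2 - 1 = -1 + 2*K**2)
u(c, L) = -1 - L + 32*L**2 (u(c, L) = (-1 + 2*(4*L)**2) - L = (-1 + 2*(16*L**2)) - L = (-1 + 32*L**2) - L = -1 - L + 32*L**2)
((57 - u(0, 5)) + (Y - 41)/(60 + 3))**2 = ((57 - (-1 - 1*5 + 32*5**2)) + (-63 - 41)/(60 + 3))**2 = ((57 - (-1 - 5 + 32*25)) - 104/63)**2 = ((57 - (-1 - 5 + 800)) - 104*1/63)**2 = ((57 - 1*794) - 104/63)**2 = ((57 - 794) - 104/63)**2 = (-737 - 104/63)**2 = (-46535/63)**2 = 2165506225/3969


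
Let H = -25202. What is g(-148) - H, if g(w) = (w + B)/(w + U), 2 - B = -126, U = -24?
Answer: 1083691/43 ≈ 25202.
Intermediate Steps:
B = 128 (B = 2 - 1*(-126) = 2 + 126 = 128)
g(w) = (128 + w)/(-24 + w) (g(w) = (w + 128)/(w - 24) = (128 + w)/(-24 + w))
g(-148) - H = (128 - 148)/(-24 - 148) - 1*(-25202) = -20/(-172) + 25202 = -1/172*(-20) + 25202 = 5/43 + 25202 = 1083691/43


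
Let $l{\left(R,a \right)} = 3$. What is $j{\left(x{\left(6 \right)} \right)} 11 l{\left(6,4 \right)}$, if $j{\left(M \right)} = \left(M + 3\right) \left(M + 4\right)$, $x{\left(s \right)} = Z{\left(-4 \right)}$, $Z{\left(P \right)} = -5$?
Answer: $66$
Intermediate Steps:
$x{\left(s \right)} = -5$
$j{\left(M \right)} = \left(3 + M\right) \left(4 + M\right)$
$j{\left(x{\left(6 \right)} \right)} 11 l{\left(6,4 \right)} = \left(12 + \left(-5\right)^{2} + 7 \left(-5\right)\right) 11 \cdot 3 = \left(12 + 25 - 35\right) 11 \cdot 3 = 2 \cdot 11 \cdot 3 = 22 \cdot 3 = 66$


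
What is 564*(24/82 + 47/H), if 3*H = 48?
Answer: 298779/164 ≈ 1821.8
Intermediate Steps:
H = 16 (H = (1/3)*48 = 16)
564*(24/82 + 47/H) = 564*(24/82 + 47/16) = 564*(24*(1/82) + 47*(1/16)) = 564*(12/41 + 47/16) = 564*(2119/656) = 298779/164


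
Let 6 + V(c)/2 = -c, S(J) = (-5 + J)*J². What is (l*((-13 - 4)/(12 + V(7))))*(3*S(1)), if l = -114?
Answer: 11628/7 ≈ 1661.1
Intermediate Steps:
S(J) = J²*(-5 + J)
V(c) = -12 - 2*c (V(c) = -12 + 2*(-c) = -12 - 2*c)
(l*((-13 - 4)/(12 + V(7))))*(3*S(1)) = (-114*(-13 - 4)/(12 + (-12 - 2*7)))*(3*(1²*(-5 + 1))) = (-(-1938)/(12 + (-12 - 14)))*(3*(1*(-4))) = (-(-1938)/(12 - 26))*(3*(-4)) = -(-1938)/(-14)*(-12) = -(-1938)*(-1)/14*(-12) = -114*17/14*(-12) = -969/7*(-12) = 11628/7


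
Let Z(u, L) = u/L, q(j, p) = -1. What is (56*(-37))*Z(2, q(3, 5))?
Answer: 4144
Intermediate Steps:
(56*(-37))*Z(2, q(3, 5)) = (56*(-37))*(2/(-1)) = -4144*(-1) = -2072*(-2) = 4144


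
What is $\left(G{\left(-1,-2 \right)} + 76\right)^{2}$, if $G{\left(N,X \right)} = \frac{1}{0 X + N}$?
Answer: $5625$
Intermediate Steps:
$G{\left(N,X \right)} = \frac{1}{N}$ ($G{\left(N,X \right)} = \frac{1}{0 + N} = \frac{1}{N}$)
$\left(G{\left(-1,-2 \right)} + 76\right)^{2} = \left(\frac{1}{-1} + 76\right)^{2} = \left(-1 + 76\right)^{2} = 75^{2} = 5625$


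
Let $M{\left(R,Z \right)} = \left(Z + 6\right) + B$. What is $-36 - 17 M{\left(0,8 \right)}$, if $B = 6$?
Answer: $-376$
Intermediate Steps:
$M{\left(R,Z \right)} = 12 + Z$ ($M{\left(R,Z \right)} = \left(Z + 6\right) + 6 = \left(6 + Z\right) + 6 = 12 + Z$)
$-36 - 17 M{\left(0,8 \right)} = -36 - 17 \left(12 + 8\right) = -36 - 340 = -376$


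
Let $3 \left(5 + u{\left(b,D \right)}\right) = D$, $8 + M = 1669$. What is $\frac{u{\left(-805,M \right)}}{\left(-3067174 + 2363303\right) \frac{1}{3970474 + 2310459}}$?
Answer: $- \frac{10338415718}{2111613} \approx -4896.0$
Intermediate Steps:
$M = 1661$ ($M = -8 + 1669 = 1661$)
$u{\left(b,D \right)} = -5 + \frac{D}{3}$
$\frac{u{\left(-805,M \right)}}{\left(-3067174 + 2363303\right) \frac{1}{3970474 + 2310459}} = \frac{-5 + \frac{1}{3} \cdot 1661}{\left(-3067174 + 2363303\right) \frac{1}{3970474 + 2310459}} = \frac{-5 + \frac{1661}{3}}{\left(-703871\right) \frac{1}{6280933}} = \frac{1646}{3 \left(\left(-703871\right) \frac{1}{6280933}\right)} = \frac{1646}{3 \left(- \frac{703871}{6280933}\right)} = \frac{1646}{3} \left(- \frac{6280933}{703871}\right) = - \frac{10338415718}{2111613}$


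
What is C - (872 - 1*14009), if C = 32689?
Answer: 45826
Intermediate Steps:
C - (872 - 1*14009) = 32689 - (872 - 1*14009) = 32689 - (872 - 14009) = 32689 - 1*(-13137) = 32689 + 13137 = 45826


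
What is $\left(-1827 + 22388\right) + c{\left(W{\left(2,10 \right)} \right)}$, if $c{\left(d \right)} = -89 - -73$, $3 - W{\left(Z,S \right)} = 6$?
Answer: $20545$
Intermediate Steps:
$W{\left(Z,S \right)} = -3$ ($W{\left(Z,S \right)} = 3 - 6 = -3$)
$c{\left(d \right)} = -16$ ($c{\left(d \right)} = -89 + 73 = -16$)
$\left(-1827 + 22388\right) + c{\left(W{\left(2,10 \right)} \right)} = \left(-1827 + 22388\right) - 16 = 20561 - 16 = 20545$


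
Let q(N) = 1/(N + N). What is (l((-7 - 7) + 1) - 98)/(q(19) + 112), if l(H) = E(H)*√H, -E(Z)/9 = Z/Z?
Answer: -3724/4257 - 38*I*√13/473 ≈ -0.87479 - 0.28966*I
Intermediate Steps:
E(Z) = -9 (E(Z) = -9*Z/Z = -9*1 = -9)
l(H) = -9*√H
q(N) = 1/(2*N)
(l((-7 - 7) + 1) - 98)/(q(19) + 112) = (-9*√((-7 - 7) + 1) - 98)/((½)/19 + 112) = (-9*√(-14 + 1) - 98)/((½)*(1/19) + 112) = (-9*I*√13 - 98)/(1/38 + 112) = (-9*I*√13 - 98)/(4257/38) = (-9*I*√13 - 98)*(38/4257) = (-98 - 9*I*√13)*(38/4257) = -3724/4257 - 38*I*√13/473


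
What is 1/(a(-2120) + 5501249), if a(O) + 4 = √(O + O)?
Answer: 1100249/6052739310853 - 4*I*√265/30263696554265 ≈ 1.8178e-7 - 2.1516e-12*I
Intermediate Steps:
a(O) = -4 + √2*√O (a(O) = -4 + √(O + O) = -4 + √(2*O) = -4 + √2*√O)
1/(a(-2120) + 5501249) = 1/((-4 + √2*√(-2120)) + 5501249) = 1/((-4 + √2*(2*I*√530)) + 5501249) = 1/((-4 + 4*I*√265) + 5501249) = 1/(5501245 + 4*I*√265)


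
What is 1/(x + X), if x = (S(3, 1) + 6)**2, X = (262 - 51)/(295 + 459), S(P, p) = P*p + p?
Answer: 754/75611 ≈ 0.0099721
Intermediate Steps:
S(P, p) = p + P*p
X = 211/754 ≈ 0.27984
x = 100 (x = (1*(1 + 3) + 6)**2 = (1*4 + 6)**2 = (4 + 6)**2 = 10**2 = 100)
1/(x + X) = 1/(100 + 211/754) = 1/(75611/754) = 754/75611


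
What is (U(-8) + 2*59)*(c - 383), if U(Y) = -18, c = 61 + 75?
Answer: -24700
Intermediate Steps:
c = 136
(U(-8) + 2*59)*(c - 383) = (-18 + 2*59)*(136 - 383) = (-18 + 118)*(-247) = 100*(-247) = -24700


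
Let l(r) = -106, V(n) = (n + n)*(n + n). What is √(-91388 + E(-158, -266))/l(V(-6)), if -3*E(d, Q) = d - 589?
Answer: -I*√91139/106 ≈ -2.848*I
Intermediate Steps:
E(d, Q) = 589/3 - d/3 (E(d, Q) = -(d - 589)/3 = -(-589 + d)/3 = 589/3 - d/3)
V(n) = 4*n² (V(n) = (2*n)*(2*n) = 4*n²)
√(-91388 + E(-158, -266))/l(V(-6)) = √(-91388 + (589/3 - ⅓*(-158)))/(-106) = √(-91388 + (589/3 + 158/3))*(-1/106) = √(-91388 + 249)*(-1/106) = √(-91139)*(-1/106) = (I*√91139)*(-1/106) = -I*√91139/106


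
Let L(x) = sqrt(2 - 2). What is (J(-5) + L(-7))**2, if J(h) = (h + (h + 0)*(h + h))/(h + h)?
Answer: 81/4 ≈ 20.250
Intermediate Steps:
L(x) = 0 (L(x) = sqrt(0) = 0)
J(h) = (h + 2*h**2)/(2*h) (J(h) = (h + h*(2*h))/((2*h)) = (h + 2*h**2)*(1/(2*h)) = (h + 2*h**2)/(2*h))
(J(-5) + L(-7))**2 = ((1/2 - 5) + 0)**2 = (-9/2 + 0)**2 = (-9/2)**2 = 81/4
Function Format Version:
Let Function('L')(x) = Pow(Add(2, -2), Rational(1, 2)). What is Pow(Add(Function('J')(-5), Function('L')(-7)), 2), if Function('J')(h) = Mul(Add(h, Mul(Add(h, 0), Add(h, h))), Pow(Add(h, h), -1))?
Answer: Rational(81, 4) ≈ 20.250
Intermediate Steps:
Function('L')(x) = 0 (Function('L')(x) = Pow(0, Rational(1, 2)) = 0)
Function('J')(h) = Mul(Rational(1, 2), Pow(h, -1), Add(h, Mul(2, Pow(h, 2)))) (Function('J')(h) = Mul(Add(h, Mul(h, Mul(2, h))), Pow(Mul(2, h), -1)) = Mul(Add(h, Mul(2, Pow(h, 2))), Mul(Rational(1, 2), Pow(h, -1))) = Mul(Rational(1, 2), Pow(h, -1), Add(h, Mul(2, Pow(h, 2)))))
Pow(Add(Function('J')(-5), Function('L')(-7)), 2) = Pow(Add(Add(Rational(1, 2), -5), 0), 2) = Pow(Add(Rational(-9, 2), 0), 2) = Pow(Rational(-9, 2), 2) = Rational(81, 4)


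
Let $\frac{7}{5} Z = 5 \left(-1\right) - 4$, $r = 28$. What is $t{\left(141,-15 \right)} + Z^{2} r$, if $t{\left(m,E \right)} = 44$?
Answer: $\frac{8408}{7} \approx 1201.1$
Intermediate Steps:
$Z = - \frac{45}{7}$ ($Z = \frac{5 \left(5 \left(-1\right) - 4\right)}{7} = \frac{5 \left(-5 - 4\right)}{7} = \frac{5}{7} \left(-9\right) = - \frac{45}{7} \approx -6.4286$)
$t{\left(141,-15 \right)} + Z^{2} r = 44 + \left(- \frac{45}{7}\right)^{2} \cdot 28 = 44 + \frac{2025}{49} \cdot 28 = 44 + \frac{8100}{7} = \frac{8408}{7}$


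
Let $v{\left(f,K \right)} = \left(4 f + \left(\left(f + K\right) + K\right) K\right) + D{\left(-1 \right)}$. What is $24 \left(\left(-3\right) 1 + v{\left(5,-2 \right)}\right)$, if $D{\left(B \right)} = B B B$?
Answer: $336$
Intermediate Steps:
$D{\left(B \right)} = B^{3}$ ($D{\left(B \right)} = B^{2} B = B^{3}$)
$v{\left(f,K \right)} = -1 + 4 f + K \left(f + 2 K\right)$ ($v{\left(f,K \right)} = \left(4 f + \left(\left(f + K\right) + K\right) K\right) + \left(-1\right)^{3} = \left(4 f + \left(\left(K + f\right) + K\right) K\right) - 1 = \left(4 f + \left(f + 2 K\right) K\right) - 1 = \left(4 f + K \left(f + 2 K\right)\right) - 1 = -1 + 4 f + K \left(f + 2 K\right)$)
$24 \left(\left(-3\right) 1 + v{\left(5,-2 \right)}\right) = 24 \left(\left(-3\right) 1 + \left(-1 + 2 \left(-2\right)^{2} + 4 \cdot 5 - 10\right)\right) = 24 \left(-3 + \left(-1 + 2 \cdot 4 + 20 - 10\right)\right) = 24 \left(-3 + \left(-1 + 8 + 20 - 10\right)\right) = 24 \left(-3 + 17\right) = 24 \cdot 14 = 336$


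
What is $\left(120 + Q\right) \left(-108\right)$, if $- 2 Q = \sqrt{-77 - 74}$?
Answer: $-12960 + 54 i \sqrt{151} \approx -12960.0 + 663.56 i$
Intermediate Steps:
$Q = - \frac{i \sqrt{151}}{2}$ ($Q = - \frac{\sqrt{-77 - 74}}{2} = - \frac{\sqrt{-151}}{2} = - \frac{i \sqrt{151}}{2} \approx - 6.1441 i$)
$\left(120 + Q\right) \left(-108\right) = \left(120 - \frac{i \sqrt{151}}{2}\right) \left(-108\right) = -12960 + 54 i \sqrt{151}$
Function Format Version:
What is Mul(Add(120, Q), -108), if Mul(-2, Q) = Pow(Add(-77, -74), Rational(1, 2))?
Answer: Add(-12960, Mul(54, I, Pow(151, Rational(1, 2)))) ≈ Add(-12960., Mul(663.56, I))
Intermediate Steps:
Q = Mul(Rational(-1, 2), I, Pow(151, Rational(1, 2))) (Q = Mul(Rational(-1, 2), Pow(Add(-77, -74), Rational(1, 2))) = Mul(Rational(-1, 2), Pow(-151, Rational(1, 2))) = Mul(Rational(-1, 2), Mul(I, Pow(151, Rational(1, 2)))) = Mul(Rational(-1, 2), I, Pow(151, Rational(1, 2))) ≈ Mul(-6.1441, I))
Mul(Add(120, Q), -108) = Mul(Add(120, Mul(Rational(-1, 2), I, Pow(151, Rational(1, 2)))), -108) = Add(-12960, Mul(54, I, Pow(151, Rational(1, 2))))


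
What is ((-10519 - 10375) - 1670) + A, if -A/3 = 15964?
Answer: -70456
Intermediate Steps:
A = -47892 (A = -3*15964 = -47892)
((-10519 - 10375) - 1670) + A = ((-10519 - 10375) - 1670) - 47892 = (-20894 - 1670) - 47892 = -22564 - 47892 = -70456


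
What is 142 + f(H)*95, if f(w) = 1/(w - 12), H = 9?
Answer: 331/3 ≈ 110.33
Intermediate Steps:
f(w) = 1/(-12 + w)
142 + f(H)*95 = 142 + 95/(-12 + 9) = 142 + 95/(-3) = 142 - 1/3*95 = 142 - 95/3 = 331/3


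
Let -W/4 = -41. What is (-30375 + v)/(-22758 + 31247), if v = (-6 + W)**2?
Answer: -5411/8489 ≈ -0.63741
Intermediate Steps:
W = 164 (W = -4*(-41) = 164)
v = 24964 (v = (-6 + 164)**2 = 158**2 = 24964)
(-30375 + v)/(-22758 + 31247) = (-30375 + 24964)/(-22758 + 31247) = -5411/8489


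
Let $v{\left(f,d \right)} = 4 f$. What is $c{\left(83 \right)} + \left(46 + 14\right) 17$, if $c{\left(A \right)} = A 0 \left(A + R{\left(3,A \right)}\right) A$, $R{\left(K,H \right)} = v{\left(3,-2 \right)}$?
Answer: $1020$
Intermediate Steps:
$R{\left(K,H \right)} = 12$ ($R{\left(K,H \right)} = 4 \cdot 3 = 12$)
$c{\left(A \right)} = 0$ ($c{\left(A \right)} = A 0 \left(A + 12\right) A = A 0 \left(12 + A\right) A = A 0 A = 0 A = 0$)
$c{\left(83 \right)} + \left(46 + 14\right) 17 = 0 + \left(46 + 14\right) 17 = 0 + 60 \cdot 17 = 0 + 1020 = 1020$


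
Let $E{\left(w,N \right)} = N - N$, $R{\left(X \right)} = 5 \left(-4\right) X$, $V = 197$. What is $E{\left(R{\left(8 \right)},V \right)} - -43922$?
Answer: $43922$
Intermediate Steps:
$R{\left(X \right)} = - 20 X$
$E{\left(w,N \right)} = 0$
$E{\left(R{\left(8 \right)},V \right)} - -43922 = 0 - -43922 = 0 + 43922 = 43922$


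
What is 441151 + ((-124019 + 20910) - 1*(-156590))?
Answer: 494632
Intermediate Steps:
441151 + ((-124019 + 20910) - 1*(-156590)) = 441151 + (-103109 + 156590) = 441151 + 53481 = 494632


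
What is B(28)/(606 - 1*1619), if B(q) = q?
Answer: -28/1013 ≈ -0.027641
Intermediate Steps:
B(28)/(606 - 1*1619) = 28/(606 - 1*1619) = 28/(606 - 1619) = 28/(-1013) = 28*(-1/1013) = -28/1013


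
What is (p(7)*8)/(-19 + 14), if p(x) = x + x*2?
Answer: -168/5 ≈ -33.600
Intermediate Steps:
p(x) = 3*x (p(x) = x + 2*x = 3*x)
(p(7)*8)/(-19 + 14) = ((3*7)*8)/(-19 + 14) = (21*8)/(-5) = 168*(-⅕) = -168/5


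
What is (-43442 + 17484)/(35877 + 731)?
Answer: -12979/18304 ≈ -0.70908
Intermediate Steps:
(-43442 + 17484)/(35877 + 731) = -25958/36608 = -25958*1/36608 = -12979/18304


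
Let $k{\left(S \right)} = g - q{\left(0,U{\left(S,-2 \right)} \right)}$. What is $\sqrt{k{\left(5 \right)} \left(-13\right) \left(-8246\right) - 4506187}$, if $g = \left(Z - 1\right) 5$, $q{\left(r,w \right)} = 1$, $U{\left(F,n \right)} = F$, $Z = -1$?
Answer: $i \sqrt{5685365} \approx 2384.4 i$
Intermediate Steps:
$g = -10$ ($g = \left(-1 - 1\right) 5 = \left(-2\right) 5 = -10$)
$k{\left(S \right)} = -11$ ($k{\left(S \right)} = -10 - 1 = -11$)
$\sqrt{k{\left(5 \right)} \left(-13\right) \left(-8246\right) - 4506187} = \sqrt{\left(-11\right) \left(-13\right) \left(-8246\right) - 4506187} = \sqrt{143 \left(-8246\right) - 4506187} = \sqrt{-1179178 - 4506187} = \sqrt{-5685365} = i \sqrt{5685365}$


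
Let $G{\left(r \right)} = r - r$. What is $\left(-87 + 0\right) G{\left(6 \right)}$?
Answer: $0$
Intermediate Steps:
$G{\left(r \right)} = 0$
$\left(-87 + 0\right) G{\left(6 \right)} = \left(-87 + 0\right) 0 = \left(-87\right) 0 = 0$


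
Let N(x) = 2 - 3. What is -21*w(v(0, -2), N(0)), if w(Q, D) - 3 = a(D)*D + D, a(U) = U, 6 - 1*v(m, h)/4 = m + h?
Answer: -63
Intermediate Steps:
v(m, h) = 24 - 4*h - 4*m (v(m, h) = 24 - 4*(m + h) = 24 - 4*(h + m) = 24 + (-4*h - 4*m) = 24 - 4*h - 4*m)
N(x) = -1
w(Q, D) = 3 + D + D² (w(Q, D) = 3 + (D*D + D) = 3 + (D² + D) = 3 + (D + D²) = 3 + D + D²)
-21*w(v(0, -2), N(0)) = -21*(3 - 1 + (-1)²) = -21*(3 - 1 + 1) = -21*3 = -63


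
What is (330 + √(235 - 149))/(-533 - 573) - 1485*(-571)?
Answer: 468907890/553 - √86/1106 ≈ 8.4794e+5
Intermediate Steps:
(330 + √(235 - 149))/(-533 - 573) - 1485*(-571) = (330 + √86)/(-1106) + 847935 = (330 + √86)*(-1/1106) + 847935 = (-165/553 - √86/1106) + 847935 = 468907890/553 - √86/1106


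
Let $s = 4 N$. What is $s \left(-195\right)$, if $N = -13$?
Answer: $10140$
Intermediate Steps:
$s = -52$ ($s = 4 \left(-13\right) = -52$)
$s \left(-195\right) = \left(-52\right) \left(-195\right) = 10140$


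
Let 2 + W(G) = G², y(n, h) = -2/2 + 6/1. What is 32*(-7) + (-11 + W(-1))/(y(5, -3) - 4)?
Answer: -236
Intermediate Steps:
y(n, h) = 5 (y(n, h) = -2*½ + 6*1 = -1 + 6 = 5)
W(G) = -2 + G²
32*(-7) + (-11 + W(-1))/(y(5, -3) - 4) = 32*(-7) + (-11 + (-2 + (-1)²))/(5 - 4) = -224 + (-11 + (-2 + 1))/1 = -224 + (-11 - 1)*1 = -224 - 12*1 = -224 - 12 = -236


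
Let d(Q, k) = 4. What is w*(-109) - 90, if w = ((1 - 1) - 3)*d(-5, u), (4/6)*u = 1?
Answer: 1218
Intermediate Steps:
u = 3/2 (u = (3/2)*1 = 3/2 ≈ 1.5000)
w = -12 (w = ((1 - 1) - 3)*4 = (0 - 3)*4 = -3*4 = -12)
w*(-109) - 90 = -12*(-109) - 90 = 1308 - 90 = 1218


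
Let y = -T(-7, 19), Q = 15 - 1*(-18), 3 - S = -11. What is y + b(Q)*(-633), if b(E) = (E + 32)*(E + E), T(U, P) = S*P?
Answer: -2715836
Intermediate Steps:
S = 14 (S = 3 - 1*(-11) = 3 + 11 = 14)
Q = 33 (Q = 15 + 18 = 33)
T(U, P) = 14*P
b(E) = 2*E*(32 + E) (b(E) = (32 + E)*(2*E) = 2*E*(32 + E))
y = -266 (y = -14*19 = -1*266 = -266)
y + b(Q)*(-633) = -266 + (2*33*(32 + 33))*(-633) = -266 + (2*33*65)*(-633) = -266 + 4290*(-633) = -266 - 2715570 = -2715836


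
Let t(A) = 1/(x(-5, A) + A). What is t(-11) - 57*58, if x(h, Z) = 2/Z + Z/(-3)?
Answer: -819921/248 ≈ -3306.1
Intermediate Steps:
x(h, Z) = 2/Z - Z/3 (x(h, Z) = 2/Z + Z*(-⅓) = 2/Z - Z/3)
t(A) = 1/(2/A + 2*A/3) (t(A) = 1/((2/A - A/3) + A) = 1/(2/A + 2*A/3))
t(-11) - 57*58 = (3/2)*(-11)/(3 + (-11)²) - 57*58 = (3/2)*(-11)/(3 + 121) - 3306 = (3/2)*(-11)/124 - 3306 = (3/2)*(-11)*(1/124) - 3306 = -33/248 - 3306 = -819921/248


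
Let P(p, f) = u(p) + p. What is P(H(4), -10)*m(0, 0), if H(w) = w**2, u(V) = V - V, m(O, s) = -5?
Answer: -80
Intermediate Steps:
u(V) = 0
P(p, f) = p (P(p, f) = 0 + p = p)
P(H(4), -10)*m(0, 0) = 4**2*(-5) = 16*(-5) = -80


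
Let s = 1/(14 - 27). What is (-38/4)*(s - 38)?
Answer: 9405/26 ≈ 361.73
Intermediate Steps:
s = -1/13 (s = 1/(-13) = -1/13 ≈ -0.076923)
(-38/4)*(s - 38) = (-38/4)*(-1/13 - 38) = -38*1/4*(-495/13) = -19/2*(-495/13) = 9405/26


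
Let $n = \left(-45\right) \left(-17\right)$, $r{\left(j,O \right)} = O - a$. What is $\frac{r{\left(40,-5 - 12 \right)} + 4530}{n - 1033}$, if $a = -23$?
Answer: $- \frac{1134}{67} \approx -16.925$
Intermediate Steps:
$r{\left(j,O \right)} = 23 + O$ ($r{\left(j,O \right)} = O - -23 = O + 23 = 23 + O$)
$n = 765$
$\frac{r{\left(40,-5 - 12 \right)} + 4530}{n - 1033} = \frac{\left(23 - 17\right) + 4530}{765 - 1033} = \frac{\left(23 - 17\right) + 4530}{-268} = \left(\left(23 - 17\right) + 4530\right) \left(- \frac{1}{268}\right) = \left(6 + 4530\right) \left(- \frac{1}{268}\right) = 4536 \left(- \frac{1}{268}\right) = - \frac{1134}{67}$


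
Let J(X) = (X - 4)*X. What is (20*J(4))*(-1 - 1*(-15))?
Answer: 0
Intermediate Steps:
J(X) = X*(-4 + X) (J(X) = (-4 + X)*X = X*(-4 + X))
(20*J(4))*(-1 - 1*(-15)) = (20*(4*(-4 + 4)))*(-1 - 1*(-15)) = (20*(4*0))*(-1 + 15) = (20*0)*14 = 0*14 = 0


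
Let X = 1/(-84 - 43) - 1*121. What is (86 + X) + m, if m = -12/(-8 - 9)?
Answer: -74058/2159 ≈ -34.302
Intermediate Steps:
X = -15368/127 (X = 1/(-127) - 121 = -1/127 - 121 = -15368/127 ≈ -121.01)
m = 12/17 (m = -12/(-17) = -12*(-1/17) = 12/17 ≈ 0.70588)
(86 + X) + m = (86 - 15368/127) + 12/17 = -4446/127 + 12/17 = -74058/2159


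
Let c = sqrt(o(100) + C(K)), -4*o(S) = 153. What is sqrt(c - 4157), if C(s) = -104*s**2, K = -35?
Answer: sqrt(-16628 + 2*I*sqrt(509753))/2 ≈ 2.7659 + 64.534*I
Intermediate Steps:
o(S) = -153/4 (o(S) = -1/4*153 = -153/4)
c = I*sqrt(509753)/2 (c = sqrt(-153/4 - 104*(-35)**2) = sqrt(-153/4 - 104*1225) = sqrt(-153/4 - 127400) = sqrt(-509753/4) = I*sqrt(509753)/2 ≈ 356.98*I)
sqrt(c - 4157) = sqrt(I*sqrt(509753)/2 - 4157) = sqrt(-4157 + I*sqrt(509753)/2)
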